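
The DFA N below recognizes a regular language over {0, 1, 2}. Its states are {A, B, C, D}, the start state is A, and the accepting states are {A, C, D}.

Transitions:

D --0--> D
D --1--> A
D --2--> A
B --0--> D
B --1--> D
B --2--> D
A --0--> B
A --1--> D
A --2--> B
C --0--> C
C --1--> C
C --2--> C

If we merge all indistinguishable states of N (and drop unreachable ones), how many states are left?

3

First remove the unreachable states {C}; 3 states remain.
Start with accepting vs non-accepting: {A,D} | {B}.
Split {A,D} by δ(·,0) → {A} and {D}.
No further refinement is possible. Final partition (3 blocks): {A} | {B} | {D}.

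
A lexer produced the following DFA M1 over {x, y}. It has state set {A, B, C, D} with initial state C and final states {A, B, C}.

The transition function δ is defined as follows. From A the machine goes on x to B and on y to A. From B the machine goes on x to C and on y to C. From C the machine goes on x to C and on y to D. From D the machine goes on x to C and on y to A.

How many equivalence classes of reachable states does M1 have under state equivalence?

4

Every state is reachable, so we keep all 4.
Start with accepting vs non-accepting: {A,B,C} | {D}.
Split {A,B,C} by δ(·,y) → {A,B} and {C}.
On input x, block {A,B} splits into {A} and {B}.
The partition is now stable with 4 blocks: {A} | {D} | {C} | {B}.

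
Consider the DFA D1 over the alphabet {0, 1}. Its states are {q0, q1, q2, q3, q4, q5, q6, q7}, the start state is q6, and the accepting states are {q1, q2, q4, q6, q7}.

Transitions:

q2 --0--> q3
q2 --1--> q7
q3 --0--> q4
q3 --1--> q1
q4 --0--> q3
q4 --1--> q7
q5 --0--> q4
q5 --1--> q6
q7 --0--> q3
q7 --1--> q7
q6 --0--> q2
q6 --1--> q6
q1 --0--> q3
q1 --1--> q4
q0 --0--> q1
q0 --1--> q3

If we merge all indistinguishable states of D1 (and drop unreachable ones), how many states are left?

States {q0,q5} cannot be reached from the start state, so discard them.
Initial partition by acceptance: {q1,q2,q4,q6,q7} | {q3}.
On input 0, block {q1,q2,q4,q6,q7} splits into {q1,q2,q4,q7} and {q6}.
No further refinement is possible. Final partition (3 blocks): {q1,q2,q4,q7} | {q3} | {q6}.

3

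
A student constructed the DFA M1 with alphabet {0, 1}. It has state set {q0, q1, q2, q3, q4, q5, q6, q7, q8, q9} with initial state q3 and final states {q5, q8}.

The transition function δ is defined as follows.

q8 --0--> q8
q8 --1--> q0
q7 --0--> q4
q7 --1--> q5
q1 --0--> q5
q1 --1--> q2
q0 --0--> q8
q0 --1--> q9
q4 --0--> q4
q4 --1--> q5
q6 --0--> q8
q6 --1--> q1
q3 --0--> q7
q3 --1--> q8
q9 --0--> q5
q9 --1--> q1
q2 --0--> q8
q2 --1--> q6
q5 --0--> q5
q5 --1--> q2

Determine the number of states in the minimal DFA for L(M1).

3

Every state is reachable, so we keep all 10.
Start with accepting vs non-accepting: {q5,q8} | {q0,q1,q2,q3,q4,q6,q7,q9}.
Split {q0,q1,q2,q3,q4,q6,q7,q9} by δ(·,0) → {q0,q1,q2,q6,q9} and {q3,q4,q7}.
Stable partition: {q5,q8} | {q0,q1,q2,q6,q9} | {q3,q4,q7} — 3 equivalence classes.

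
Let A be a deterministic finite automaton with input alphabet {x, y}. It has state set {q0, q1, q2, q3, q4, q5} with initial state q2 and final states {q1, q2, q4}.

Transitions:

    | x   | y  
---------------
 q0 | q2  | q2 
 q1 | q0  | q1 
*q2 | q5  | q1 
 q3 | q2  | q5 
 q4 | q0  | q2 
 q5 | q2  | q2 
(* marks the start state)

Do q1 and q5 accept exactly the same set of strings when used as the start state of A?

No

States {q3,q4} cannot be reached from the start state, so discard them.
P0 = {q1,q2} | {q0,q5}.
The partition is now stable with 2 blocks: {q1,q2} | {q0,q5}.
q1 and q5 end up in different blocks, so they are distinguishable. For instance, the string 'ε' is accepted from only q1.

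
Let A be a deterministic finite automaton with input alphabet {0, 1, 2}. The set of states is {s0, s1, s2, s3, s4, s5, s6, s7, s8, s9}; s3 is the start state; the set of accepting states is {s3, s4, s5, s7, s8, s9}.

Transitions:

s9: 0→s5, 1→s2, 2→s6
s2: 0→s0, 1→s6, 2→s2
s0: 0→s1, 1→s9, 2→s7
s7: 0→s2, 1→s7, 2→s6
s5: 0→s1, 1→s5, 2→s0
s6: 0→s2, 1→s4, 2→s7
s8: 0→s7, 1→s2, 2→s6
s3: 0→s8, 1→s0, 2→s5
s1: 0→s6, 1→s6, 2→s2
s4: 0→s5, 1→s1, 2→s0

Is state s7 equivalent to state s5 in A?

All states are reachable from the start state.
P0 = {s3,s4,s5,s7,s8,s9} | {s0,s1,s2,s6}.
Split {s3,s4,s5,s7,s8,s9} by δ(·,0) → {s3,s4,s8,s9} and {s5,s7}.
Refine {s3,s4,s8,s9} on symbol 0: members go to different blocks, giving {s4,s8,s9} and {s3}.
On input 1, block {s0,s1,s2,s6} splits into {s0,s6} and {s1,s2}.
Stable partition: {s4,s8,s9} | {s0,s6} | {s5,s7} | {s3} | {s1,s2} — 5 equivalence classes.
s7 and s5 lie in the same block of the stable partition, so they are equivalent — no string distinguishes them.

Yes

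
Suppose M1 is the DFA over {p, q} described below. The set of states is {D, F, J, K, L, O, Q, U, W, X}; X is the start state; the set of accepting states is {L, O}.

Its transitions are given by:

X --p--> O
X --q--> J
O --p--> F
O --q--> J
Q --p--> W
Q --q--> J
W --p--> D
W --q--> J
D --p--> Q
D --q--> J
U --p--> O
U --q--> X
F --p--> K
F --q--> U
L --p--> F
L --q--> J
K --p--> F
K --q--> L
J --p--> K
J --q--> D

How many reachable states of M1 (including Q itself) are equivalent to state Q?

3

Initial partition by acceptance: {L,O} | {D,F,J,K,Q,U,W,X}.
Refine {D,F,J,K,Q,U,W,X} on symbol p: members go to different blocks, giving {D,F,J,K,Q,W} and {U,X}.
On input q, block {D,F,J,K,Q,W} splits into {D,J,Q,W} and {K} and {F}.
Refine {D,J,Q,W} on symbol p: members go to different blocks, giving {D,Q,W} and {J}.
On input q, block {U,X} splits into {X} and {U}.
Stable partition: {L,O} | {D,Q,W} | {X} | {K} | {F} | {J} | {U} — 7 equivalence classes.
State Q belongs to the block {D,Q,W}, which has 3 states.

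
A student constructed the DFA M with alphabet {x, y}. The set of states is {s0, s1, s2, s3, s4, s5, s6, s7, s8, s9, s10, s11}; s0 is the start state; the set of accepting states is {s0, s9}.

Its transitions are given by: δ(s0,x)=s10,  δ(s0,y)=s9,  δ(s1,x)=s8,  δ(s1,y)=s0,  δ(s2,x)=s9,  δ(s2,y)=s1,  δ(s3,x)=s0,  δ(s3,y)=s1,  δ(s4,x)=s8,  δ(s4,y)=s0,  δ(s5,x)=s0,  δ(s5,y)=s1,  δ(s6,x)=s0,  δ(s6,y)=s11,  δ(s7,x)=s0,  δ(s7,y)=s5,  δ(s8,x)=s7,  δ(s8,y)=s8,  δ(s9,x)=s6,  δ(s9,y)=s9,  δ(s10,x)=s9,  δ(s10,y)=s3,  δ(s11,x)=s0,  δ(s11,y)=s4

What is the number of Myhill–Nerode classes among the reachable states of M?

5

States {s2} cannot be reached from the start state, so discard them.
Initial partition by acceptance: {s0,s9} | {s1,s3,s4,s5,s6,s7,s8,s10,s11}.
Split {s1,s3,s4,s5,s6,s7,s8,s10,s11} by δ(·,x) → {s3,s5,s6,s7,s10,s11} and {s1,s4,s8}.
Split {s3,s5,s6,s7,s10,s11} by δ(·,y) → {s3,s5,s11} and {s6,s7,s10}.
Refine {s1,s4,s8} on symbol x: members go to different blocks, giving {s1,s4} and {s8}.
Stable partition: {s0,s9} | {s3,s5,s11} | {s1,s4} | {s6,s7,s10} | {s8} — 5 equivalence classes.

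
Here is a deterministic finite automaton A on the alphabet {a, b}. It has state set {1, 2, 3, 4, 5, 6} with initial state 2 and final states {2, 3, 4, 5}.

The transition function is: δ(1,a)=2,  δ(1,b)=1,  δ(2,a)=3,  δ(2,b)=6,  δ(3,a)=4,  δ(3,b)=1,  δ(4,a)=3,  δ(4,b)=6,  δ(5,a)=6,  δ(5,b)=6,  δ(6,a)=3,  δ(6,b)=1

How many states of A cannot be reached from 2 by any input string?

BFS from 2 reaches {1, 2, 3, 4, 6}; the 1 state(s) 5 are never visited.

1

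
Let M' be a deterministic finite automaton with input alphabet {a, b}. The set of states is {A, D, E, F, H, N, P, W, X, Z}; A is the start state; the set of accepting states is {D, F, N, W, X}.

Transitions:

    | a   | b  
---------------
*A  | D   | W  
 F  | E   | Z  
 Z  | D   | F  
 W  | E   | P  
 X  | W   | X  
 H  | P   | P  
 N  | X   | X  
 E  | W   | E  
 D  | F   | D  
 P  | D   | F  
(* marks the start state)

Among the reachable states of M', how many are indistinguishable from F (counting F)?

2

States {H,N,X} cannot be reached from the start state, so discard them.
P0 = {D,F,W} | {A,E,P,Z}.
Refine {D,F,W} on symbol a: members go to different blocks, giving {F,W} and {D}.
On input a, block {A,E,P,Z} splits into {A,P,Z} and {E}.
Stable partition: {F,W} | {A,P,Z} | {D} | {E} — 4 equivalence classes.
The equivalence class containing F is {F,W}, of size 2.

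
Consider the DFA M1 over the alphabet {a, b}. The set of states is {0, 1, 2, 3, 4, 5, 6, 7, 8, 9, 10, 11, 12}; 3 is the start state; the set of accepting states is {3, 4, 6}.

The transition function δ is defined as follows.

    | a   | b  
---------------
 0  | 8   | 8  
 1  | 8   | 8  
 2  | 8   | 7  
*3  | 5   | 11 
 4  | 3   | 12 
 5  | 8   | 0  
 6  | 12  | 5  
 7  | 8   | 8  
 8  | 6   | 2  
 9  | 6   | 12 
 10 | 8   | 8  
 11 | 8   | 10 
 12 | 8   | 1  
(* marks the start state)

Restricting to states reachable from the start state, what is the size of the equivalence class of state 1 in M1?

4

First remove the unreachable states {4,9}; 11 states remain.
Initial partition by acceptance: {3,6} | {0,1,2,5,7,8,10,11,12}.
On input a, block {0,1,2,5,7,8,10,11,12} splits into {0,1,2,5,7,10,11,12} and {8}.
Split {0,1,2,5,7,10,11,12} by δ(·,b) → {0,1,7,10} and {2,5,11,12}.
The partition is now stable with 4 blocks: {3,6} | {0,1,7,10} | {8} | {2,5,11,12}.
The equivalence class containing 1 is {0,1,7,10}, of size 4.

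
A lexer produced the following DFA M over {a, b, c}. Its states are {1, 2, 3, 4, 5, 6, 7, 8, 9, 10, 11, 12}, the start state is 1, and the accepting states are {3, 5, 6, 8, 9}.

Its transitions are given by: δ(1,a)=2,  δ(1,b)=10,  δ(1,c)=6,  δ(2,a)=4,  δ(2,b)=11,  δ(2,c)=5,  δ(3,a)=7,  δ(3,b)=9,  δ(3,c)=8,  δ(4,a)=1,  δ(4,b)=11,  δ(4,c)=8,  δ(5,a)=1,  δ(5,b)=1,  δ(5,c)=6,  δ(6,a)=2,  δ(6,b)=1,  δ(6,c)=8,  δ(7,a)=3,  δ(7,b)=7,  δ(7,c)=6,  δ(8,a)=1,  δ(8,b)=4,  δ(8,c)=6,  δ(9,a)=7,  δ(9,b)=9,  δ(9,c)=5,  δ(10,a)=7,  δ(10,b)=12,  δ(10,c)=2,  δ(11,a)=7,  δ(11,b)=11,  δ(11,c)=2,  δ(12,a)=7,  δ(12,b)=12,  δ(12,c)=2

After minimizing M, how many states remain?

5

Every state is reachable, so we keep all 12.
Start with accepting vs non-accepting: {3,5,6,8,9} | {1,2,4,7,10,11,12}.
Split {3,5,6,8,9} by δ(·,b) → {5,6,8} and {3,9}.
Split {1,2,4,7,10,11,12} by δ(·,a) → {1,2,4,10,11,12} and {7}.
Refine {1,2,4,10,11,12} on symbol a: members go to different blocks, giving {1,2,4} and {10,11,12}.
Stable partition: {5,6,8} | {1,2,4} | {3,9} | {7} | {10,11,12} — 5 equivalence classes.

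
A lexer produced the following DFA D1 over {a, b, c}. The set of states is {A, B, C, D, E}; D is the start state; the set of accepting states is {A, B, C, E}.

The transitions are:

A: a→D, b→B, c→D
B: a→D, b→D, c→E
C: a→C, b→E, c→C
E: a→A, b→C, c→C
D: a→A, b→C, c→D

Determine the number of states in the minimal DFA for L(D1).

P0 = {A,B,C,E} | {D}.
Split {A,B,C,E} by δ(·,a) → {A,B} and {C,E}.
On input b, block {A,B} splits into {A} and {B}.
Split {C,E} by δ(·,a) → {C} and {E}.
Stable partition: {A} | {D} | {C} | {B} | {E} — 5 equivalence classes.

5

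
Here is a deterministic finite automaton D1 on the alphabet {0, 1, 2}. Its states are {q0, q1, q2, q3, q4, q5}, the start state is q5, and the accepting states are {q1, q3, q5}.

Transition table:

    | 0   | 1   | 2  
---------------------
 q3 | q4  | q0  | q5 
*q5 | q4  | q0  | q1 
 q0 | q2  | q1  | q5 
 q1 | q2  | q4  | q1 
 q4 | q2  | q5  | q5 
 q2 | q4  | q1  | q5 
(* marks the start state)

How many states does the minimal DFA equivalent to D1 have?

States {q3} cannot be reached from the start state, so discard them.
Start with accepting vs non-accepting: {q1,q5} | {q0,q2,q4}.
Stable partition: {q1,q5} | {q0,q2,q4} — 2 equivalence classes.

2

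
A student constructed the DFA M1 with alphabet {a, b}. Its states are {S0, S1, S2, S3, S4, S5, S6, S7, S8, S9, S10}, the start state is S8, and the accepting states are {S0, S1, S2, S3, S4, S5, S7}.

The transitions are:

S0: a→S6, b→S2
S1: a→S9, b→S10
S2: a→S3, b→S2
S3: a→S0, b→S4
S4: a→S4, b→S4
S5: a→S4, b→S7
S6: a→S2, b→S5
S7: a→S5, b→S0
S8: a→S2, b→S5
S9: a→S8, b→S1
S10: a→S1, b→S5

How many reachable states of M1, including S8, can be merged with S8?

States {S1,S9,S10} cannot be reached from the start state, so discard them.
Start with accepting vs non-accepting: {S0,S2,S3,S4,S5,S7} | {S6,S8}.
On input a, block {S0,S2,S3,S4,S5,S7} splits into {S2,S3,S4,S5,S7} and {S0}.
Split {S2,S3,S4,S5,S7} by δ(·,a) → {S2,S4,S5,S7} and {S3}.
Refine {S2,S4,S5,S7} on symbol a: members go to different blocks, giving {S4,S5,S7} and {S2}.
Split {S4,S5,S7} by δ(·,b) → {S4,S5} and {S7}.
Split {S4,S5} by δ(·,b) → {S4} and {S5}.
The partition is now stable with 7 blocks: {S4} | {S6,S8} | {S0} | {S3} | {S2} | {S7} | {S5}.
The equivalence class containing S8 is {S6,S8}, of size 2.

2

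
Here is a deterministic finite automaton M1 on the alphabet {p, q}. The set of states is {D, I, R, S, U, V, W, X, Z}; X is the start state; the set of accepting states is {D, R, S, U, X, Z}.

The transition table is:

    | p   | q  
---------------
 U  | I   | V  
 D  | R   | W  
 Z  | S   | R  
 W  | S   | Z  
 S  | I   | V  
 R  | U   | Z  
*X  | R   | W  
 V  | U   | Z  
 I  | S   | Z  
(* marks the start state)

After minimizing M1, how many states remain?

4

States {D} cannot be reached from the start state, so discard them.
Start with accepting vs non-accepting: {R,S,U,X,Z} | {I,V,W}.
On input p, block {R,S,U,X,Z} splits into {R,X,Z} and {S,U}.
Split {R,X,Z} by δ(·,p) → {R,Z} and {X}.
The partition is now stable with 4 blocks: {R,Z} | {I,V,W} | {S,U} | {X}.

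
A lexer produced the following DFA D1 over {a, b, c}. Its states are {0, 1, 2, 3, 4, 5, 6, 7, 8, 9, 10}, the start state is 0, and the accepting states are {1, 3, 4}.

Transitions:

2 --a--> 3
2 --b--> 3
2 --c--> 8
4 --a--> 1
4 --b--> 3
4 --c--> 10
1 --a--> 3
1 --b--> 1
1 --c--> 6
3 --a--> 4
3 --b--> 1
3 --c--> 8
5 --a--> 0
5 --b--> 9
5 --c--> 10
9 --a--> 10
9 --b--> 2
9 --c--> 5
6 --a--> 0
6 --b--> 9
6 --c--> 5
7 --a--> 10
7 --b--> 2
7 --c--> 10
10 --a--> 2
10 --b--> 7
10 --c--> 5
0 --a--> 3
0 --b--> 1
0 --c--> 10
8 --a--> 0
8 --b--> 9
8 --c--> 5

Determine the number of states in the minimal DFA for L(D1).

4

Every state is reachable, so we keep all 11.
Start with accepting vs non-accepting: {1,3,4} | {0,2,5,6,7,8,9,10}.
Refine {0,2,5,6,7,8,9,10} on symbol a: members go to different blocks, giving {5,6,7,8,9,10} and {0,2}.
On input a, block {5,6,7,8,9,10} splits into {5,6,8,10} and {7,9}.
The partition is now stable with 4 blocks: {1,3,4} | {5,6,8,10} | {0,2} | {7,9}.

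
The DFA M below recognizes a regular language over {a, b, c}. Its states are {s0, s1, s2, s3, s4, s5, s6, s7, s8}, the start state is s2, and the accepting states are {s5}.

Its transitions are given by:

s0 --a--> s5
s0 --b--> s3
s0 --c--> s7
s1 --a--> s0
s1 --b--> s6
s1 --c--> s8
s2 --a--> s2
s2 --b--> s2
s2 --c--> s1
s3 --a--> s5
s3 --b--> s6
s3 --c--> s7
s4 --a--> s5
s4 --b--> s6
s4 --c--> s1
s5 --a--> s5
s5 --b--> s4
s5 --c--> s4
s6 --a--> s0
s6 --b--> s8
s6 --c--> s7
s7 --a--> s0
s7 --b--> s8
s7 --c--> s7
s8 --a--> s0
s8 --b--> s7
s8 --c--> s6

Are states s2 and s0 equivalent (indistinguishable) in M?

No

Initial partition by acceptance: {s5} | {s0,s1,s2,s3,s4,s6,s7,s8}.
Split {s0,s1,s2,s3,s4,s6,s7,s8} by δ(·,a) → {s1,s2,s6,s7,s8} and {s0,s3,s4}.
Split {s1,s2,s6,s7,s8} by δ(·,a) → {s1,s6,s7,s8} and {s2}.
On input b, block {s0,s3,s4} splits into {s3,s4} and {s0}.
Stable partition: {s5} | {s1,s6,s7,s8} | {s3,s4} | {s2} | {s0} — 5 equivalence classes.
s2 and s0 end up in different blocks, so they are distinguishable. For instance, the string 'a' is accepted from only s0.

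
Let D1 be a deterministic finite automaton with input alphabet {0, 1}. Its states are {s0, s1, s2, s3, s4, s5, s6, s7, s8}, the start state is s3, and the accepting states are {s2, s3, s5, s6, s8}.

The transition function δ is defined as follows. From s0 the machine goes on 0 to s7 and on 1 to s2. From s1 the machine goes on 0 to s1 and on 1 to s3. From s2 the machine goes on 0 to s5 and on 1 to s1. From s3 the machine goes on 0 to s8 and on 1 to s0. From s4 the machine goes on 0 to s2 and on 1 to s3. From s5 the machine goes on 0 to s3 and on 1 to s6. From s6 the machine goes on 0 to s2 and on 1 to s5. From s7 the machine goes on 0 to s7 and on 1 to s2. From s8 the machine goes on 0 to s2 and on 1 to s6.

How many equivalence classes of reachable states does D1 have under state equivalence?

3

States {s4} cannot be reached from the start state, so discard them.
P0 = {s2,s3,s5,s6,s8} | {s0,s1,s7}.
Refine {s2,s3,s5,s6,s8} on symbol 1: members go to different blocks, giving {s5,s6,s8} and {s2,s3}.
No further refinement is possible. Final partition (3 blocks): {s5,s6,s8} | {s0,s1,s7} | {s2,s3}.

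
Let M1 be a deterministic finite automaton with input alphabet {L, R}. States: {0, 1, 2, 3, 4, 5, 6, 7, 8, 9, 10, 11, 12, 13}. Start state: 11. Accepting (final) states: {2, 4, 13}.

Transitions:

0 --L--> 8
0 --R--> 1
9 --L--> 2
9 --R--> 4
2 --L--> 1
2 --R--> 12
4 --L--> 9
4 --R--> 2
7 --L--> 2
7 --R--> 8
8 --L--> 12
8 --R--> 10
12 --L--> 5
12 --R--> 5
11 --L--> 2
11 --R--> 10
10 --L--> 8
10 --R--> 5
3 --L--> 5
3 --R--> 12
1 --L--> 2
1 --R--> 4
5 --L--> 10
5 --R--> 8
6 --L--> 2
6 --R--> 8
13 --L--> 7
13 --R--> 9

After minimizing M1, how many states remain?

5

States {0,3,6,7,13} cannot be reached from the start state, so discard them.
Start with accepting vs non-accepting: {2,4} | {1,5,8,9,10,11,12}.
Split {2,4} by δ(·,R) → {2} and {4}.
Split {1,5,8,9,10,11,12} by δ(·,L) → {5,8,10,12} and {1,9,11}.
Split {1,9,11} by δ(·,R) → {1,9} and {11}.
The partition is now stable with 5 blocks: {2} | {5,8,10,12} | {4} | {1,9} | {11}.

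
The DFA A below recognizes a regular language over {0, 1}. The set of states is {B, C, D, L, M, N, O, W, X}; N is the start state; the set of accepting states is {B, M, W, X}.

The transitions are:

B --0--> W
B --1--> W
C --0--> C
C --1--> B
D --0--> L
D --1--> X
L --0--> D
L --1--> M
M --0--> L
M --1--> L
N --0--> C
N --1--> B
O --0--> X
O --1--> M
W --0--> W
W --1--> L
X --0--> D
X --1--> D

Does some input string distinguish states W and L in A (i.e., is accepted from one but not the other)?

Yes

Reachable states from the start: {B,C,D,L,M,N,W,X}. Unreachable: {O} — drop them.
Start with accepting vs non-accepting: {B,M,W,X} | {C,D,L,N}.
Split {B,M,W,X} by δ(·,0) → {B,W} and {M,X}.
Refine {B,W} on symbol 1: members go to different blocks, giving {B} and {W}.
Refine {C,D,L,N} on symbol 1: members go to different blocks, giving {D,L} and {C,N}.
No further refinement is possible. Final partition (5 blocks): {B} | {D,L} | {M,X} | {W} | {C,N}.
W and L end up in different blocks, so they are distinguishable. For instance, the string 'ε' is accepted from only W.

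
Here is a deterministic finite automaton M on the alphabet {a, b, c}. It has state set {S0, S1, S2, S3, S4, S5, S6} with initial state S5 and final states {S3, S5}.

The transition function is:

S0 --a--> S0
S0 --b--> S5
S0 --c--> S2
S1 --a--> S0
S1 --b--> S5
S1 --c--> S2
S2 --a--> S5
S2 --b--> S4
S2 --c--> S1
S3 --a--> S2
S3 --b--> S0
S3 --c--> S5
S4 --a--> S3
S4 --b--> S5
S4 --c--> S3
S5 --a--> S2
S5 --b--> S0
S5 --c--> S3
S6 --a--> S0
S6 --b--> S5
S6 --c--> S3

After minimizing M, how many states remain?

4

States {S6} cannot be reached from the start state, so discard them.
Initial partition by acceptance: {S3,S5} | {S0,S1,S2,S4}.
Refine {S0,S1,S2,S4} on symbol a: members go to different blocks, giving {S0,S1} and {S2,S4}.
Split {S2,S4} by δ(·,b) → {S2} and {S4}.
The partition is now stable with 4 blocks: {S3,S5} | {S0,S1} | {S2} | {S4}.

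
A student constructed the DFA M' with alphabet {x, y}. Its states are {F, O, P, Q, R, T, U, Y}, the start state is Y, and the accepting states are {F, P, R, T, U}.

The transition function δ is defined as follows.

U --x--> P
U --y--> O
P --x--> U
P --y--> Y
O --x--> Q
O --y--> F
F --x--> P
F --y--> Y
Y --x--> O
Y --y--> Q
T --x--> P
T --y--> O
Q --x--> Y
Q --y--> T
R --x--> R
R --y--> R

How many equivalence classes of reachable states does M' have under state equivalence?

States {R} cannot be reached from the start state, so discard them.
Initial partition by acceptance: {F,P,T,U} | {O,Q,Y}.
Refine {O,Q,Y} on symbol y: members go to different blocks, giving {O,Q} and {Y}.
Refine {F,P,T,U} on symbol y: members go to different blocks, giving {F,P} and {T,U}.
Split {F,P} by δ(·,x) → {F} and {P}.
Refine {O,Q} on symbol x: members go to different blocks, giving {O} and {Q}.
The partition is now stable with 6 blocks: {F} | {O} | {Y} | {T,U} | {P} | {Q}.

6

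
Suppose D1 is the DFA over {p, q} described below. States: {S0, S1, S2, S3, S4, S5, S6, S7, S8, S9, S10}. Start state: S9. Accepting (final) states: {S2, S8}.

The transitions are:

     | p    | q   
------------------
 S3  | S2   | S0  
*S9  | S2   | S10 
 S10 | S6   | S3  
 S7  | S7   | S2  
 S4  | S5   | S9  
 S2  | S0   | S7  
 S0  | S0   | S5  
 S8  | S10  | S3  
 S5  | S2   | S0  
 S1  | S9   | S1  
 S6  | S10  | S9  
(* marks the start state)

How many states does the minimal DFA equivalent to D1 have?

Reachable states from the start: {S0,S2,S3,S5,S6,S7,S9,S10}. Unreachable: {S1,S4,S8} — drop them.
Start with accepting vs non-accepting: {S2} | {S0,S3,S5,S6,S7,S9,S10}.
On input p, block {S0,S3,S5,S6,S7,S9,S10} splits into {S0,S6,S7,S10} and {S3,S5,S9}.
On input q, block {S0,S6,S7,S10} splits into {S0,S6,S10} and {S7}.
The partition is now stable with 4 blocks: {S2} | {S0,S6,S10} | {S3,S5,S9} | {S7}.

4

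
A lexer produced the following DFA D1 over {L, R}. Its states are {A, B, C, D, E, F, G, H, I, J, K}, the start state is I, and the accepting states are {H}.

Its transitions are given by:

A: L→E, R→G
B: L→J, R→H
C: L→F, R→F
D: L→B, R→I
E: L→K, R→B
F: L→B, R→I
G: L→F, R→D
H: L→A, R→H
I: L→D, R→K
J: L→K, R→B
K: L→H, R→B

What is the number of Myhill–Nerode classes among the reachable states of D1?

Reachable states from the start: {A,B,D,E,F,G,H,I,J,K}. Unreachable: {C} — drop them.
P0 = {H} | {A,B,D,E,F,G,I,J,K}.
On input L, block {A,B,D,E,F,G,I,J,K} splits into {A,B,D,E,F,G,I,J} and {K}.
Split {A,B,D,E,F,G,I,J} by δ(·,L) → {A,B,D,F,G,I} and {E,J}.
On input L, block {A,B,D,F,G,I} splits into {D,F,G,I} and {A,B}.
Refine {D,F,G,I} on symbol L: members go to different blocks, giving {D,F} and {G,I}.
Split {A,B} by δ(·,R) → {A} and {B}.
Split {G,I} by δ(·,R) → {G} and {I}.
The partition is now stable with 8 blocks: {H} | {D,F} | {K} | {E,J} | {A} | {G} | {B} | {I}.

8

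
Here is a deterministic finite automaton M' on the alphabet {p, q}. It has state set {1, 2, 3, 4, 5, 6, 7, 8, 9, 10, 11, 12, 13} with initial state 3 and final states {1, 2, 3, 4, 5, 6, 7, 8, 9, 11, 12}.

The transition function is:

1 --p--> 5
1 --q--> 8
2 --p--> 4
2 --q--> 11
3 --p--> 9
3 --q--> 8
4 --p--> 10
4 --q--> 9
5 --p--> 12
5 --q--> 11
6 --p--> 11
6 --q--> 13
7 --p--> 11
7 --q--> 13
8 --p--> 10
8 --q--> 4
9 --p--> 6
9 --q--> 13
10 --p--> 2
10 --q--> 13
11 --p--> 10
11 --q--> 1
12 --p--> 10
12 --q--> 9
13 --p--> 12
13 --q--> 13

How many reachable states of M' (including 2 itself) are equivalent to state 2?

Reachable states from the start: {1,2,3,4,5,6,8,9,10,11,12,13}. Unreachable: {7} — drop them.
Start with accepting vs non-accepting: {1,2,3,4,5,6,8,9,11,12} | {10,13}.
Refine {1,2,3,4,5,6,8,9,11,12} on symbol p: members go to different blocks, giving {1,2,3,5,6,9} and {4,8,11,12}.
Refine {1,2,3,5,6,9} on symbol p: members go to different blocks, giving {1,3,9} and {2,5,6}.
Refine {1,3,9} on symbol p: members go to different blocks, giving {1,9} and {3}.
On input q, block {1,9} splits into {1} and {9}.
Refine {10,13} on symbol p: members go to different blocks, giving {10} and {13}.
Refine {4,8,11,12} on symbol q: members go to different blocks, giving {4,12} and {8} and {11}.
Refine {2,5,6} on symbol p: members go to different blocks, giving {2,5} and {6}.
Stable partition: {1} | {10} | {4,12} | {2,5} | {3} | {9} | {13} | {8} | {11} | {6} — 10 equivalence classes.
State 2 belongs to the block {2,5}, which has 2 states.

2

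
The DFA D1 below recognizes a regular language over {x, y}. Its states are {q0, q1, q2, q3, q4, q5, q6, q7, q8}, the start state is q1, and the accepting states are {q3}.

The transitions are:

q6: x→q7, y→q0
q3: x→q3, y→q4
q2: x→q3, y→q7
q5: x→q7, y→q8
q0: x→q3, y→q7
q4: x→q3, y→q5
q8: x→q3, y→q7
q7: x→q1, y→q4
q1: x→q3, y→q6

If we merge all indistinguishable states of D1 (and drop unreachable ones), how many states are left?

First remove the unreachable states {q2}; 8 states remain.
Start with accepting vs non-accepting: {q3} | {q0,q1,q4,q5,q6,q7,q8}.
On input x, block {q0,q1,q4,q5,q6,q7,q8} splits into {q0,q1,q4,q8} and {q5,q6,q7}.
Refine {q5,q6,q7} on symbol x: members go to different blocks, giving {q5,q6} and {q7}.
Split {q0,q1,q4,q8} by δ(·,y) → {q0,q8} and {q1,q4}.
The partition is now stable with 5 blocks: {q3} | {q0,q8} | {q5,q6} | {q7} | {q1,q4}.

5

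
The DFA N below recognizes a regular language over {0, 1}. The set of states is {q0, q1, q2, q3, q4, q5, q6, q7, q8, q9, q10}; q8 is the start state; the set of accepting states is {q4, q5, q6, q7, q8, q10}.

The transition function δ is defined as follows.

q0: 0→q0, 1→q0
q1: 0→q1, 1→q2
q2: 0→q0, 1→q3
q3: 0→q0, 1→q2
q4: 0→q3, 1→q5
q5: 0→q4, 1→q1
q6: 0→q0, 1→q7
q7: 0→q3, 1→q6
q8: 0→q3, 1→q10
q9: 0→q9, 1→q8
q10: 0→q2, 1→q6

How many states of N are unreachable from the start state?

No path from q8 leads to q1, q4, q5, q9; the other 7 states are all reachable.

4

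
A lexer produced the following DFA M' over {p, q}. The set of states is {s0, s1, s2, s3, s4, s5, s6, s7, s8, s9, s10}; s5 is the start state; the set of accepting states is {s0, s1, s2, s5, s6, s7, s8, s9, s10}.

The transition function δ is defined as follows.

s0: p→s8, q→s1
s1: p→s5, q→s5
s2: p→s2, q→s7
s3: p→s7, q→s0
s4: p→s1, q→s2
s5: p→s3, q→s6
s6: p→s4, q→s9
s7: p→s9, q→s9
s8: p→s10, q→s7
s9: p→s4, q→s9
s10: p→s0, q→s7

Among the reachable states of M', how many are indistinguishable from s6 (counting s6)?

Start with accepting vs non-accepting: {s0,s1,s2,s5,s6,s7,s8,s9,s10} | {s3,s4}.
On input p, block {s0,s1,s2,s5,s6,s7,s8,s9,s10} splits into {s0,s1,s2,s7,s8,s10} and {s5,s6,s9}.
Split {s0,s1,s2,s7,s8,s10} by δ(·,p) → {s0,s2,s8,s10} and {s1,s7}.
Stable partition: {s0,s2,s8,s10} | {s3,s4} | {s5,s6,s9} | {s1,s7} — 4 equivalence classes.
State s6 belongs to the block {s5,s6,s9}, which has 3 states.

3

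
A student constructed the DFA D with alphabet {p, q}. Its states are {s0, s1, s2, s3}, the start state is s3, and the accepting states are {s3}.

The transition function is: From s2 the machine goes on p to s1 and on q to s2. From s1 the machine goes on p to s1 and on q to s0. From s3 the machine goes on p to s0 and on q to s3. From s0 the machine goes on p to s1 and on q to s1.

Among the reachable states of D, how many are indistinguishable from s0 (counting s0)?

First remove the unreachable states {s2}; 3 states remain.
P0 = {s3} | {s0,s1}.
No further refinement is possible. Final partition (2 blocks): {s3} | {s0,s1}.
State s0 belongs to the block {s0,s1}, which has 2 states.

2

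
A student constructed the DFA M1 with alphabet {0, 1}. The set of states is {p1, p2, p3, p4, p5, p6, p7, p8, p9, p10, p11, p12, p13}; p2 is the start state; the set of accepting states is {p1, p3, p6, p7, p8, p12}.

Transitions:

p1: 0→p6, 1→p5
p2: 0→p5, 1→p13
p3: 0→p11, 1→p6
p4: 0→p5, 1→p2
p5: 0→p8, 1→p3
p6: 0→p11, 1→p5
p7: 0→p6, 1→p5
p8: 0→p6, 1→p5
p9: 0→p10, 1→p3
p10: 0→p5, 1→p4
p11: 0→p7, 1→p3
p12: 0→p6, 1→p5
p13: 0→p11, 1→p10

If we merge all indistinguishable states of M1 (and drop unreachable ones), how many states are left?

States {p1,p9,p12} cannot be reached from the start state, so discard them.
Initial partition by acceptance: {p3,p6,p7,p8} | {p2,p4,p5,p10,p11,p13}.
On input 0, block {p3,p6,p7,p8} splits into {p3,p6} and {p7,p8}.
Split {p3,p6} by δ(·,1) → {p3} and {p6}.
On input 0, block {p2,p4,p5,p10,p11,p13} splits into {p2,p4,p10,p13} and {p5,p11}.
The partition is now stable with 5 blocks: {p3} | {p2,p4,p10,p13} | {p7,p8} | {p6} | {p5,p11}.

5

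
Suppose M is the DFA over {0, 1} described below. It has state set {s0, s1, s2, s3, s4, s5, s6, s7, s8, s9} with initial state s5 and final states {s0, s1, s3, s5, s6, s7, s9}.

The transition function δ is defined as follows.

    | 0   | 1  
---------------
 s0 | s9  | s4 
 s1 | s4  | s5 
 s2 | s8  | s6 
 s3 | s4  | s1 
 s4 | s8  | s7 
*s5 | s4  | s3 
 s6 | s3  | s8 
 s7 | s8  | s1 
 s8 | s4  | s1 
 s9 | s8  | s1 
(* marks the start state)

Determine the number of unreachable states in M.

4

No path from s5 leads to s0, s2, s6, s9; the other 6 states are all reachable.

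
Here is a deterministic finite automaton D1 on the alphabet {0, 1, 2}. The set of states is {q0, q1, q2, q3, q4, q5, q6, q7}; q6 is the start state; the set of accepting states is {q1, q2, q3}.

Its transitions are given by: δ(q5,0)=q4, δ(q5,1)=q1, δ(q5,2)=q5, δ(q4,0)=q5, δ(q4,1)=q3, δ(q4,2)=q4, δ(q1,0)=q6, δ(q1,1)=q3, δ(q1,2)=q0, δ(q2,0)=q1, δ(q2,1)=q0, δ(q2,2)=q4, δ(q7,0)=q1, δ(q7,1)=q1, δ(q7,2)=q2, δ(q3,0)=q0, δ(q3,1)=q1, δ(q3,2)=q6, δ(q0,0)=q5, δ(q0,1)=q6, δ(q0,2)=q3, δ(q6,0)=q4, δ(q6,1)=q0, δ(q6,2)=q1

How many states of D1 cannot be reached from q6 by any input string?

2

No path from q6 leads to q2, q7; the other 6 states are all reachable.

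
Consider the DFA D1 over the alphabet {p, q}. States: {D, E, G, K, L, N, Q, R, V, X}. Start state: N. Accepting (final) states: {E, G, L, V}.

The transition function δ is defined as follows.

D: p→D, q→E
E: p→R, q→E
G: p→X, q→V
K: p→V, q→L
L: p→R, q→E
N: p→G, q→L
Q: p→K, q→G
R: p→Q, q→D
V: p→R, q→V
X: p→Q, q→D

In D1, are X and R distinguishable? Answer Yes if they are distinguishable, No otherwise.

No

P0 = {E,G,L,V} | {D,K,N,Q,R,X}.
Refine {D,K,N,Q,R,X} on symbol p: members go to different blocks, giving {D,Q,R,X} and {K,N}.
Split {D,Q,R,X} by δ(·,p) → {D,R,X} and {Q}.
On input p, block {D,R,X} splits into {R,X} and {D}.
The partition is now stable with 5 blocks: {E,G,L,V} | {R,X} | {K,N} | {Q} | {D}.
X and R lie in the same block of the stable partition, so they are equivalent — no string distinguishes them.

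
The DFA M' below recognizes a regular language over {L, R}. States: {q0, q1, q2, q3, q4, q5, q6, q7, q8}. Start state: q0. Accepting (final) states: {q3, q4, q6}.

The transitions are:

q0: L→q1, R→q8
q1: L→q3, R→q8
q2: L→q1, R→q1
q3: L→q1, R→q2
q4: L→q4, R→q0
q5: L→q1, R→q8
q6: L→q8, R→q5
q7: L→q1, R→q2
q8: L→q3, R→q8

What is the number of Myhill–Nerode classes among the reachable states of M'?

3

First remove the unreachable states {q4,q5,q6,q7}; 5 states remain.
Initial partition by acceptance: {q3} | {q0,q1,q2,q8}.
Refine {q0,q1,q2,q8} on symbol L: members go to different blocks, giving {q0,q2} and {q1,q8}.
No further refinement is possible. Final partition (3 blocks): {q3} | {q0,q2} | {q1,q8}.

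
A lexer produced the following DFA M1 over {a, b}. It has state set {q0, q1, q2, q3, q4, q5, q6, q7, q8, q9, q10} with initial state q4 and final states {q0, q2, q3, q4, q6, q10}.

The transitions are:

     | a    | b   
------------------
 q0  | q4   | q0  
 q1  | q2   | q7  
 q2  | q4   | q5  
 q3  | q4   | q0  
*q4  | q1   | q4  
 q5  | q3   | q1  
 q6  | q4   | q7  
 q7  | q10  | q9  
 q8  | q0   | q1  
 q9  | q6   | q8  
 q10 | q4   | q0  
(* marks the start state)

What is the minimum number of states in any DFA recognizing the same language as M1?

All states are reachable from the start state.
Start with accepting vs non-accepting: {q0,q2,q3,q4,q6,q10} | {q1,q5,q7,q8,q9}.
Split {q0,q2,q3,q4,q6,q10} by δ(·,a) → {q0,q2,q3,q6,q10} and {q4}.
Split {q0,q2,q3,q6,q10} by δ(·,b) → {q0,q3,q10} and {q2,q6}.
Split {q1,q5,q7,q8,q9} by δ(·,a) → {q5,q7,q8} and {q1,q9}.
Stable partition: {q0,q3,q10} | {q5,q7,q8} | {q4} | {q2,q6} | {q1,q9} — 5 equivalence classes.

5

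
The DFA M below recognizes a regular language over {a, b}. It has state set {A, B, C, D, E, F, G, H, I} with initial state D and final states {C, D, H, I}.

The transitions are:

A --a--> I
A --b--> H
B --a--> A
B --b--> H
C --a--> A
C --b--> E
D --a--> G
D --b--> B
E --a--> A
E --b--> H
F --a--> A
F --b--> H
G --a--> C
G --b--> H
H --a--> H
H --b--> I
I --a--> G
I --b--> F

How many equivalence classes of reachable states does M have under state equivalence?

4

All states are reachable from the start state.
Start with accepting vs non-accepting: {C,D,H,I} | {A,B,E,F,G}.
Refine {C,D,H,I} on symbol a: members go to different blocks, giving {C,D,I} and {H}.
On input a, block {A,B,E,F,G} splits into {B,E,F} and {A,G}.
No further refinement is possible. Final partition (4 blocks): {C,D,I} | {B,E,F} | {H} | {A,G}.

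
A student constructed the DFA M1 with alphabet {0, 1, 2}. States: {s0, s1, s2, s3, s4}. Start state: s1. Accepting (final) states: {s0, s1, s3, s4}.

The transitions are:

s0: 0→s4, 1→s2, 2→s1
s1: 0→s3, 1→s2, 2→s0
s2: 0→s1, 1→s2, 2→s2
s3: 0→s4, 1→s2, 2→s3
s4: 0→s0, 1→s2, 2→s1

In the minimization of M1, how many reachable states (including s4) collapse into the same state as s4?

P0 = {s0,s1,s3,s4} | {s2}.
Stable partition: {s0,s1,s3,s4} | {s2} — 2 equivalence classes.
The equivalence class containing s4 is {s0,s1,s3,s4}, of size 4.

4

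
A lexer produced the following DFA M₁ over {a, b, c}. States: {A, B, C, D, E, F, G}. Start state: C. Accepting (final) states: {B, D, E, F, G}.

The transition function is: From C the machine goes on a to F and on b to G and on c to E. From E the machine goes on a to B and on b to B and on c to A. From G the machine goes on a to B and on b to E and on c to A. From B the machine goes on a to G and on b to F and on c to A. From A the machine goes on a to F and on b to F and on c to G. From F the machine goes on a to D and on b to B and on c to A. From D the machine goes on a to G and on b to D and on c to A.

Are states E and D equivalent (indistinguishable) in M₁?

Initial partition by acceptance: {B,D,E,F,G} | {A,C}.
The partition is now stable with 2 blocks: {B,D,E,F,G} | {A,C}.
E and D lie in the same block of the stable partition, so they are equivalent — no string distinguishes them.

Yes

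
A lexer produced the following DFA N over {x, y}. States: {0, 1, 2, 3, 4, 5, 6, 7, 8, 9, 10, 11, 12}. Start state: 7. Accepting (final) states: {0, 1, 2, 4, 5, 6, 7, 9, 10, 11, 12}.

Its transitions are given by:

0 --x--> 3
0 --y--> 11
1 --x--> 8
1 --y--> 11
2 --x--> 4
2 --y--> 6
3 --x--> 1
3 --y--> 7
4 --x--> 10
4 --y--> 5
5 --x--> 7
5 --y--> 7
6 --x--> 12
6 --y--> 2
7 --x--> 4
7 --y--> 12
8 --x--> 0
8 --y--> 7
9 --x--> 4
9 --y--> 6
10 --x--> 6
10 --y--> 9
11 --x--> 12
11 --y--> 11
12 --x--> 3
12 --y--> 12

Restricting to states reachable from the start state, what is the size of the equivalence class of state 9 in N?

Start with accepting vs non-accepting: {0,1,2,4,5,6,7,9,10,11,12} | {3,8}.
Split {0,1,2,4,5,6,7,9,10,11,12} by δ(·,x) → {2,4,5,6,7,9,10,11} and {0,1,12}.
Split {2,4,5,6,7,9,10,11} by δ(·,x) → {2,4,5,7,9,10} and {6,11}.
On input x, block {2,4,5,7,9,10} splits into {2,4,5,7,9} and {10}.
Split {2,4,5,7,9} by δ(·,x) → {2,5,7,9} and {4}.
Split {2,5,7,9} by δ(·,x) → {2,7,9} and {5}.
Refine {2,7,9} on symbol y: members go to different blocks, giving {2,9} and {7}.
Split {0,1,12} by δ(·,y) → {0,1} and {12}.
On input y, block {6,11} splits into {6} and {11}.
No further refinement is possible. Final partition (10 blocks): {2,9} | {3,8} | {0,1} | {6} | {10} | {4} | {5} | {7} | {12} | {11}.
The equivalence class containing 9 is {2,9}, of size 2.

2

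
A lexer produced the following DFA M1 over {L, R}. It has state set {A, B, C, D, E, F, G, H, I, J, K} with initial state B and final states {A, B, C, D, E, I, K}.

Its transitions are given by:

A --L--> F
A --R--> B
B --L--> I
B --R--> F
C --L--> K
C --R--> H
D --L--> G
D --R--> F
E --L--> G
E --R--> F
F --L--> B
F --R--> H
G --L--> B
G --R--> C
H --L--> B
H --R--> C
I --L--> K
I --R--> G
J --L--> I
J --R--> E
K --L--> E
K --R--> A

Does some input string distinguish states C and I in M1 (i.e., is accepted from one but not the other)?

First remove the unreachable states {D,J}; 9 states remain.
Start with accepting vs non-accepting: {A,B,C,E,I,K} | {F,G,H}.
Split {A,B,C,E,I,K} by δ(·,L) → {B,C,I,K} and {A,E}.
Refine {B,C,I,K} on symbol L: members go to different blocks, giving {B,C,I} and {K}.
Split {B,C,I} by δ(·,L) → {C,I} and {B}.
Refine {F,G,H} on symbol R: members go to different blocks, giving {G,H} and {F}.
Refine {A,E} on symbol L: members go to different blocks, giving {A} and {E}.
No further refinement is possible. Final partition (7 blocks): {C,I} | {G,H} | {A} | {K} | {B} | {F} | {E}.
C and I lie in the same block of the stable partition, so they are equivalent — no string distinguishes them.

No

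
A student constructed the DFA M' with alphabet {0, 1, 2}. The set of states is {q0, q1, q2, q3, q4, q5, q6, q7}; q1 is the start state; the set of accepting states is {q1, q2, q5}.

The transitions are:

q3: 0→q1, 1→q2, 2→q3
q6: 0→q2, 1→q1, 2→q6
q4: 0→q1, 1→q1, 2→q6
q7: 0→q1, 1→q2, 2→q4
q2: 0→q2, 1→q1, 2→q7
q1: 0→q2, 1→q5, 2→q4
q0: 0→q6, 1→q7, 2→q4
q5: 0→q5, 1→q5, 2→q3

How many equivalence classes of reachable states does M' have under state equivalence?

2

States {q0} cannot be reached from the start state, so discard them.
Start with accepting vs non-accepting: {q1,q2,q5} | {q3,q4,q6,q7}.
The partition is now stable with 2 blocks: {q1,q2,q5} | {q3,q4,q6,q7}.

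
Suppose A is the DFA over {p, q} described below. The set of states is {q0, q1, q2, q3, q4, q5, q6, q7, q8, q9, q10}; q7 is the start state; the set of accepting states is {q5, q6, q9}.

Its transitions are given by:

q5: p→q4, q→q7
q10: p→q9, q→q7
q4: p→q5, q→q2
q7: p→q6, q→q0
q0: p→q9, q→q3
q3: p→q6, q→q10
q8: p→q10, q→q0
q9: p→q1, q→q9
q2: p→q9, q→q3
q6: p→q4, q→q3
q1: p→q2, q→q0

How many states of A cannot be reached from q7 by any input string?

BFS from q7 reaches {q0, q1, q2, q3, q4, q5, q6, q7, q9, q10}; the 1 state(s) q8 are never visited.

1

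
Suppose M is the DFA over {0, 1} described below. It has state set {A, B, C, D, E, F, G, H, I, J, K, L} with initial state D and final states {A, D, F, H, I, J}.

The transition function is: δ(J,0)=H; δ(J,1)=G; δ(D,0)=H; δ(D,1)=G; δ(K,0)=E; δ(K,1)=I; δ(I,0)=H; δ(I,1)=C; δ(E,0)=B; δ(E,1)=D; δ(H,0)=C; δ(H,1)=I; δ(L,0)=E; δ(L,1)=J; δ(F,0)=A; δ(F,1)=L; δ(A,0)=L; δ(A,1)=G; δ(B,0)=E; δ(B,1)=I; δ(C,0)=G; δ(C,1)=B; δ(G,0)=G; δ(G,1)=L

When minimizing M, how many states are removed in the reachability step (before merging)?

3

Starting at D and following transitions, the reachable set is {B, C, D, E, G, H, I, J, L}. That leaves A, F, K unreachable — 3 in total.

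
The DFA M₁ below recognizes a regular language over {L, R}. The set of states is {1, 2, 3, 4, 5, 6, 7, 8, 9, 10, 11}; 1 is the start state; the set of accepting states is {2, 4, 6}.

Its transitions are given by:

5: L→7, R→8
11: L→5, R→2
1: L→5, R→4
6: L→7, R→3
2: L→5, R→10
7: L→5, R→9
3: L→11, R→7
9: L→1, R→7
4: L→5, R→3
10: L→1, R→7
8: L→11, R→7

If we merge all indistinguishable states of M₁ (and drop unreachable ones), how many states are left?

Reachable states from the start: {1,2,3,4,5,7,8,9,10,11}. Unreachable: {6} — drop them.
Start with accepting vs non-accepting: {2,4} | {1,3,5,7,8,9,10,11}.
Split {1,3,5,7,8,9,10,11} by δ(·,R) → {3,5,7,8,9,10} and {1,11}.
Refine {3,5,7,8,9,10} on symbol L: members go to different blocks, giving {3,8,9,10} and {5,7}.
No further refinement is possible. Final partition (4 blocks): {2,4} | {3,8,9,10} | {1,11} | {5,7}.

4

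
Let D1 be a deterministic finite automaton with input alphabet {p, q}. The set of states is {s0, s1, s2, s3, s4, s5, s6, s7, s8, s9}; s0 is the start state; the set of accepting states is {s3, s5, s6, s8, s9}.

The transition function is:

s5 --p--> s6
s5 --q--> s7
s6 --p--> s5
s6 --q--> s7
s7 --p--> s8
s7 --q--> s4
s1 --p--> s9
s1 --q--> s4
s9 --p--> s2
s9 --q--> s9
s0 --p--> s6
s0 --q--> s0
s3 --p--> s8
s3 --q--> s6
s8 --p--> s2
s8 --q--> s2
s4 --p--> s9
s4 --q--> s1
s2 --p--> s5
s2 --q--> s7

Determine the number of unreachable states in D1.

1

Starting at s0 and following transitions, the reachable set is {s0, s1, s2, s4, s5, s6, s7, s8, s9}. That leaves s3 unreachable — 1 in total.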